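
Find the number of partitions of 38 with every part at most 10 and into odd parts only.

277

A full systematic count gives 277.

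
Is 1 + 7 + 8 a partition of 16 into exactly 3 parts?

The parts sum to 16, and the condition 'there are exactly 3 summands' holds.

Yes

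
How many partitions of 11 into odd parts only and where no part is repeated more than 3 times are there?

Enumerating:
11
1, 1, 9
1, 3, 7
1, 5, 5
3, 3, 5
1, 1, 1, 3, 5
1, 1, 3, 3, 3

7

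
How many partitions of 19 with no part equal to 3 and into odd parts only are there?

22

Listing the qualifying partitions of 19:
19
17, 1, 1
15, 1, 1, 1, 1
13, 5, 1
13, 1, 1, 1, 1, 1, 1
11, 7, 1
11, 5, 1, 1, 1
11, 1, 1, 1, 1, 1, 1, 1, 1
9, 9, 1
9, 7, 1, 1, 1
9, 5, 5
9, 5, 1, 1, 1, 1, 1
9, 1, 1, 1, 1, 1, 1, 1, 1, 1, 1
7, 7, 5
7, 7, 1, 1, 1, 1, 1
7, 5, 5, 1, 1
7, 5, 1, 1, 1, 1, 1, 1, 1
7, 1, 1, 1, 1, 1, 1, 1, 1, 1, 1, 1, 1
5, 5, 5, 1, 1, 1, 1
5, 5, 1, 1, 1, 1, 1, 1, 1, 1, 1
5, 1, 1, 1, 1, 1, 1, 1, 1, 1, 1, 1, 1, 1, 1
1, 1, 1, 1, 1, 1, 1, 1, 1, 1, 1, 1, 1, 1, 1, 1, 1, 1, 1
Counting gives 22.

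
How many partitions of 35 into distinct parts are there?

Counting exhaustively, 585 partitions satisfy the conditions.

585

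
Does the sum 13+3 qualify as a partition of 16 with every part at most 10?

The parts sum to 16, and the condition 'no summand exceeds 10' is violated.

No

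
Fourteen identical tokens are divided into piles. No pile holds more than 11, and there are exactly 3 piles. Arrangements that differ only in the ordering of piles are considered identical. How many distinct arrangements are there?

15

The partitions of 14 that satisfy the conditions:
1, 2, 11
1, 3, 10
2, 2, 10
1, 4, 9
2, 3, 9
1, 5, 8
2, 4, 8
3, 3, 8
1, 6, 7
2, 5, 7
3, 4, 7
2, 6, 6
3, 5, 6
4, 4, 6
4, 5, 5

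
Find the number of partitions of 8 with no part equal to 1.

7

Listing the qualifying partitions of 8:
8
6+2
5+3
4+4
4+2+2
3+3+2
2+2+2+2
Counting gives 7.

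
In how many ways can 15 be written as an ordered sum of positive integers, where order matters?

The number of compositions of n is 2^(n−1); here 2^14 = 16384.

16384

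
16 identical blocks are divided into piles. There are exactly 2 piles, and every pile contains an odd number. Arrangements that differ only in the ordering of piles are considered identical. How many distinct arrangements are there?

Enumerating:
15+1
13+3
11+5
9+7
Counting gives 4.

4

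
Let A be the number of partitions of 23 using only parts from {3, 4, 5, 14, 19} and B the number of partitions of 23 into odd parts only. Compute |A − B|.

94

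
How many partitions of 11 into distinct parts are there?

12

They are:
11
10 + 1
9 + 2
8 + 3
8 + 2 + 1
7 + 4
7 + 3 + 1
6 + 5
6 + 4 + 1
6 + 3 + 2
5 + 4 + 2
5 + 3 + 2 + 1
That's 12 in total.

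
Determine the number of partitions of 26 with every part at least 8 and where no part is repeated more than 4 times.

The partitions of 26 that satisfy the conditions:
26
18+8
17+9
16+10
15+11
14+12
13+13
10+8+8
9+9+8
That's 9 in total.

9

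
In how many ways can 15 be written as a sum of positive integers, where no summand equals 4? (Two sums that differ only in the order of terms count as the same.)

Direct enumeration gives 120 partitions.

120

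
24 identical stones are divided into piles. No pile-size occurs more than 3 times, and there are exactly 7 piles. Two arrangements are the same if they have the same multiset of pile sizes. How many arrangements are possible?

129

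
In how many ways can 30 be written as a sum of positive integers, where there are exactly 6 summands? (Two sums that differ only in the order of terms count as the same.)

Systematic enumeration (by largest part, then next-largest, …) yields 532.

532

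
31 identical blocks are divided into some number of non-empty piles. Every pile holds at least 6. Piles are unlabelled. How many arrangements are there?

44

A partial list (first 12 by largest part):
31
25 + 6
24 + 7
23 + 8
22 + 9
21 + 10
20 + 11
19 + 12
19 + 6 + 6
18 + 13
18 + 7 + 6
17 + 14
…and 32 more, for 44 total.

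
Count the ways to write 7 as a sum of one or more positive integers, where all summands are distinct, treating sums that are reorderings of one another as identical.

Enumerating:
7
1+6
2+5
3+4
1+2+4
Counting gives 5.

5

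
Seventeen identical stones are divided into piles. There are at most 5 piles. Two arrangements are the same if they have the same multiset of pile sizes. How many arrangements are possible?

A full systematic count gives 119.

119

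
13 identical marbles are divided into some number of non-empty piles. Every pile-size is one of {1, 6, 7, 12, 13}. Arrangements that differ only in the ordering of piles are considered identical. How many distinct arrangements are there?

7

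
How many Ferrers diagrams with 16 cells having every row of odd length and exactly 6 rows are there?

7

They are:
11,1,1,1,1,1
9,3,1,1,1,1
7,5,1,1,1,1
7,3,3,1,1,1
5,5,3,1,1,1
5,3,3,3,1,1
3,3,3,3,3,1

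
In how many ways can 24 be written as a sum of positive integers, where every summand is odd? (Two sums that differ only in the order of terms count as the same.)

122

Enumerating by decreasing first part gives 122 partitions in all.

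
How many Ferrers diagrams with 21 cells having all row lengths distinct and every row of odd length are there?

8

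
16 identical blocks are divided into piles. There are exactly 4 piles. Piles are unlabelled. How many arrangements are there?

34

A partial list (first 12 by largest part):
13+1+1+1
12+2+1+1
11+3+1+1
11+2+2+1
10+4+1+1
10+3+2+1
10+2+2+2
9+5+1+1
9+4+2+1
9+3+3+1
9+3+2+2
8+6+1+1
…and 22 more, for 34 total.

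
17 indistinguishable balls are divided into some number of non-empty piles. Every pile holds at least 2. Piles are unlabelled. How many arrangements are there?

66

A partial list (first 12 by largest part):
17
15+2
14+3
13+4
13+2+2
12+5
12+3+2
11+6
11+4+2
11+3+3
11+2+2+2
10+7
…and 54 more, for 66 total.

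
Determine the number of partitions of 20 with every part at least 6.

8

They are:
20
14, 6
13, 7
12, 8
11, 9
10, 10
8, 6, 6
7, 7, 6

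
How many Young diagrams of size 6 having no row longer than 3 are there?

7

Listing the qualifying partitions of 6:
3 + 3
3 + 2 + 1
3 + 1 + 1 + 1
2 + 2 + 2
2 + 2 + 1 + 1
2 + 1 + 1 + 1 + 1
1 + 1 + 1 + 1 + 1 + 1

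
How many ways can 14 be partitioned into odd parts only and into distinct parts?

3

They are:
13 + 1
11 + 3
9 + 5
Counting gives 3.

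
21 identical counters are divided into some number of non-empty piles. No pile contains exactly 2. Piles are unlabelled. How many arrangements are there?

A full systematic count gives 302.

302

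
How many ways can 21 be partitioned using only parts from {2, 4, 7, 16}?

5

The partitions of 21 that satisfy the conditions:
7,7,7
7,4,4,4,2
7,4,4,2,2,2
7,4,2,2,2,2,2
7,2,2,2,2,2,2,2
Counting gives 5.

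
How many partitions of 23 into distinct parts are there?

Systematic enumeration (by largest part, then next-largest, …) yields 104.

104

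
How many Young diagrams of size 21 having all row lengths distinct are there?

76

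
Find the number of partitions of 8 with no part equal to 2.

Listing the qualifying partitions of 8:
8
7, 1
6, 1, 1
5, 3
5, 1, 1, 1
4, 4
4, 3, 1
4, 1, 1, 1, 1
3, 3, 1, 1
3, 1, 1, 1, 1, 1
1, 1, 1, 1, 1, 1, 1, 1
That's 11 in total.

11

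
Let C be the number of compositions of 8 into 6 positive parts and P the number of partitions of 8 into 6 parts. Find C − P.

19

Compositions: C(7,5) = 21.
Unordered (partitions into 6 parts): 2.
Difference: 21 − 2 = 19.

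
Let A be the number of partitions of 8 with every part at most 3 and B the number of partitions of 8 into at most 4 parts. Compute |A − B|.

Partitions of 8 with every part at most 3: 10.
Partitions of 8 into at most 4 parts: 15.
|10 − 15| = 5.

5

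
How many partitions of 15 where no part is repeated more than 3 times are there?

105

A full systematic count gives 105.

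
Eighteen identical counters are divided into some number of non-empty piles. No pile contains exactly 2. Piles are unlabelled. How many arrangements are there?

154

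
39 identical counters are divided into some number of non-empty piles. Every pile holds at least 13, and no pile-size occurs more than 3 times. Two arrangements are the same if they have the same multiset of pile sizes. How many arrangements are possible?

9

Listing the qualifying partitions of 39:
39
26,13
25,14
24,15
23,16
22,17
21,18
20,19
13,13,13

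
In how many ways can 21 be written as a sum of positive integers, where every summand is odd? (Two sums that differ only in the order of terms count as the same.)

76

Counting exhaustively, 76 partitions satisfy the conditions.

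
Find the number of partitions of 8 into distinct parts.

The partitions of 8 that satisfy the conditions:
8
7, 1
6, 2
5, 3
5, 2, 1
4, 3, 1

6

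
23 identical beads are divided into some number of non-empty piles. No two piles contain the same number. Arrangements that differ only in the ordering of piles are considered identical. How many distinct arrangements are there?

Counting exhaustively, 104 partitions satisfy the conditions.

104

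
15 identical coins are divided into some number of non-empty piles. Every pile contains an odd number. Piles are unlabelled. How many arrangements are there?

27

There are too many to list fully; the first 12 (by largest part) are:
15
13,1,1
11,3,1
11,1,1,1,1
9,5,1
9,3,3
9,3,1,1,1
9,1,1,1,1,1,1
7,7,1
7,5,3
7,5,1,1,1
7,3,3,1,1
…and 15 more, for 27 total.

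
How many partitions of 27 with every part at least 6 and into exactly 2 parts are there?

8

They are:
21, 6
20, 7
19, 8
18, 9
17, 10
16, 11
15, 12
14, 13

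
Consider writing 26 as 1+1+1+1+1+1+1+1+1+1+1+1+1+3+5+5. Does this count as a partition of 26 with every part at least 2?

No

The parts sum to 26, and the condition 'every summand is at least 2' is violated.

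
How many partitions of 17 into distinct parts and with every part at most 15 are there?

There are too many to list fully; the first 12 (by largest part) are:
15 + 2
14 + 3
14 + 2 + 1
13 + 4
13 + 3 + 1
12 + 5
12 + 4 + 1
12 + 3 + 2
11 + 6
11 + 5 + 1
11 + 4 + 2
11 + 3 + 2 + 1
…and 24 more, for 36 total.

36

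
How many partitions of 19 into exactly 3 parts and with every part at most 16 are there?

29

There are too many to list fully; the first 12 (by largest part) are:
1,2,16
1,3,15
2,2,15
1,4,14
2,3,14
1,5,13
2,4,13
3,3,13
1,6,12
2,5,12
3,4,12
1,7,11
…and 17 more, for 29 total.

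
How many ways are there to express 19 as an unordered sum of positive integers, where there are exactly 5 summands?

70

A partial list (first 12 by largest part):
15+1+1+1+1
14+2+1+1+1
13+3+1+1+1
13+2+2+1+1
12+4+1+1+1
12+3+2+1+1
12+2+2+2+1
11+5+1+1+1
11+4+2+1+1
11+3+3+1+1
11+3+2+2+1
11+2+2+2+2
…and 58 more, for 70 total.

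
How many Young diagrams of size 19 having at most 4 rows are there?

94

Direct enumeration gives 94 partitions.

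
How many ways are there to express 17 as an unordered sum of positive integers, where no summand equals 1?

There are too many to list fully; the first 12 (by largest part) are:
17
15 + 2
14 + 3
13 + 4
13 + 2 + 2
12 + 5
12 + 3 + 2
11 + 6
11 + 4 + 2
11 + 3 + 3
11 + 2 + 2 + 2
10 + 7
…and 54 more, for 66 total.

66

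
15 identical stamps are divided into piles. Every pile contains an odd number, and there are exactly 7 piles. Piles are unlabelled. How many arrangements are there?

5

They are:
1,1,1,1,1,1,9
1,1,1,1,1,3,7
1,1,1,1,1,5,5
1,1,1,1,3,3,5
1,1,1,3,3,3,3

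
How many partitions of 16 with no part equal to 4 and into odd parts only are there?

A partial list (first 12 by largest part):
1 + 15
3 + 13
1 + 1 + 1 + 13
5 + 11
1 + 1 + 3 + 11
1 + 1 + 1 + 1 + 1 + 11
7 + 9
1 + 1 + 5 + 9
1 + 3 + 3 + 9
1 + 1 + 1 + 1 + 3 + 9
1 + 1 + 1 + 1 + 1 + 1 + 1 + 9
1 + 1 + 7 + 7
…and 20 more, for 32 total.

32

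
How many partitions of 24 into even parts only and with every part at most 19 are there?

73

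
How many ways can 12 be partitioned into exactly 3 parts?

12

Listing the qualifying partitions of 12:
1 + 1 + 10
1 + 2 + 9
1 + 3 + 8
2 + 2 + 8
1 + 4 + 7
2 + 3 + 7
1 + 5 + 6
2 + 4 + 6
3 + 3 + 6
2 + 5 + 5
3 + 4 + 5
4 + 4 + 4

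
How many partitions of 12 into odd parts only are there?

15

Enumerating:
11, 1
9, 3
9, 1, 1, 1
7, 5
7, 3, 1, 1
7, 1, 1, 1, 1, 1
5, 5, 1, 1
5, 3, 3, 1
5, 3, 1, 1, 1, 1
5, 1, 1, 1, 1, 1, 1, 1
3, 3, 3, 3
3, 3, 3, 1, 1, 1
3, 3, 1, 1, 1, 1, 1, 1
3, 1, 1, 1, 1, 1, 1, 1, 1, 1
1, 1, 1, 1, 1, 1, 1, 1, 1, 1, 1, 1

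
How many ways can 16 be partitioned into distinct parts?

A partial list (first 12 by largest part):
16
15 + 1
14 + 2
13 + 3
13 + 2 + 1
12 + 4
12 + 3 + 1
11 + 5
11 + 4 + 1
11 + 3 + 2
10 + 6
10 + 5 + 1
…and 20 more, for 32 total.

32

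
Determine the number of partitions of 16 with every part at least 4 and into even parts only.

Enumerating:
16
12, 4
10, 6
8, 8
8, 4, 4
6, 6, 4
4, 4, 4, 4
Counting gives 7.

7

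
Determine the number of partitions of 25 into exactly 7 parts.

248

Systematic enumeration (by largest part, then next-largest, …) yields 248.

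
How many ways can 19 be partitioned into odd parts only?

There are too many to list fully; the first 12 (by largest part) are:
19
1+1+17
1+3+15
1+1+1+1+15
1+5+13
3+3+13
1+1+1+3+13
1+1+1+1+1+1+13
1+7+11
3+5+11
1+1+1+5+11
1+1+3+3+11
…and 42 more, for 54 total.

54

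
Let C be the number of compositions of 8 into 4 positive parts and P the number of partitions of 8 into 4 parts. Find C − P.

Ordered (compositions into 4 parts): C(7,3) = 35.
Partitions of 8 into exactly 4 parts: 5.
Difference: 35 − 5 = 30.

30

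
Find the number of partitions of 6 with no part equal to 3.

8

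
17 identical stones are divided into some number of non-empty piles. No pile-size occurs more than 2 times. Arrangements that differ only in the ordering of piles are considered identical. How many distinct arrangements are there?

108

Counting exhaustively, 108 partitions satisfy the conditions.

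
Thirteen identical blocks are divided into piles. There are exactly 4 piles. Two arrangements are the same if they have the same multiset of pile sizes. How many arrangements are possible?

Enumerating:
10, 1, 1, 1
9, 2, 1, 1
8, 3, 1, 1
8, 2, 2, 1
7, 4, 1, 1
7, 3, 2, 1
7, 2, 2, 2
6, 5, 1, 1
6, 4, 2, 1
6, 3, 3, 1
6, 3, 2, 2
5, 5, 2, 1
5, 4, 3, 1
5, 4, 2, 2
5, 3, 3, 2
4, 4, 4, 1
4, 4, 3, 2
4, 3, 3, 3

18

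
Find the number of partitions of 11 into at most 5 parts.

A partial list (first 12 by largest part):
11
10+1
9+2
9+1+1
8+3
8+2+1
8+1+1+1
7+4
7+3+1
7+2+2
7+2+1+1
7+1+1+1+1
…and 25 more, for 37 total.

37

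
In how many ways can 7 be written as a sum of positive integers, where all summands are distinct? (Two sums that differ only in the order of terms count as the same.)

5

Listing the qualifying partitions of 7:
7
6, 1
5, 2
4, 3
4, 2, 1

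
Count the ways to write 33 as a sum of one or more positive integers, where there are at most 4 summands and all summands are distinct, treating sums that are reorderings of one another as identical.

242

A full systematic count gives 242.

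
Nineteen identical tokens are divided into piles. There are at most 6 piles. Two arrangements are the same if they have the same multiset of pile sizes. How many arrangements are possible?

Systematic enumeration (by largest part, then next-largest, …) yields 235.

235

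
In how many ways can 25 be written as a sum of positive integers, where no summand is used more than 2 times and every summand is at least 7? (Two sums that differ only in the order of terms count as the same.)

Enumerating:
25
7,18
8,17
9,16
10,15
11,14
12,13
7,7,11
7,8,10
7,9,9
8,8,9

11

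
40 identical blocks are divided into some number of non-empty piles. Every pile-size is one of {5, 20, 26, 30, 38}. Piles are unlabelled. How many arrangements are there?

They are:
30, 5, 5
20, 20
20, 5, 5, 5, 5
5, 5, 5, 5, 5, 5, 5, 5

4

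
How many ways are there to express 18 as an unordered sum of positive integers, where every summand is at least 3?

33

There are too many to list fully; the first 12 (by largest part) are:
18
15,3
14,4
13,5
12,6
12,3,3
11,7
11,4,3
10,8
10,5,3
10,4,4
9,9
…and 21 more, for 33 total.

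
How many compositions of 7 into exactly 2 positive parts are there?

6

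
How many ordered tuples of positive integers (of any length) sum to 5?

There are 4 gaps and each independently is a cut or not, giving 2^4 = 16.

16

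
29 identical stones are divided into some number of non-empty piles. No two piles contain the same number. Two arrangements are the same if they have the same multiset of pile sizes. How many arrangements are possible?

256

Enumerating by decreasing first part gives 256 partitions in all.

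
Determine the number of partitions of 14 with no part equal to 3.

79

Counting exhaustively, 79 partitions satisfy the conditions.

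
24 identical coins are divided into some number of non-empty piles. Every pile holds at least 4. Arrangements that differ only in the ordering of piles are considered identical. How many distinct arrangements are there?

50

There are too many to list fully; the first 12 (by largest part) are:
24
20 + 4
19 + 5
18 + 6
17 + 7
16 + 8
16 + 4 + 4
15 + 9
15 + 5 + 4
14 + 10
14 + 6 + 4
14 + 5 + 5
…and 38 more, for 50 total.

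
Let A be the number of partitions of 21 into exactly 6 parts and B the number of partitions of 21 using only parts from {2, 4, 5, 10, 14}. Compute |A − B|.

Partitions of 21 into exactly 6 parts: 110.
Partitions of 21 using only parts from {2, 4, 5, 10, 14}: 10.
|110 − 10| = 100.

100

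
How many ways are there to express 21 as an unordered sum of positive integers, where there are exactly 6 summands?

A full systematic count gives 110.

110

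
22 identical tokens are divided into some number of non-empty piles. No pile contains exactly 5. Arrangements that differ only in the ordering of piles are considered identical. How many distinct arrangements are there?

Counting exhaustively, 705 partitions satisfy the conditions.

705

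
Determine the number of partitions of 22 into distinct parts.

89

Counting exhaustively, 89 partitions satisfy the conditions.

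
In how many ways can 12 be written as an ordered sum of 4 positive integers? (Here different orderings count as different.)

A composition of 12 into 4 positive parts is chosen by placing 3 dividers among the 11 gaps between 12 units: C(11,3) = 165.

165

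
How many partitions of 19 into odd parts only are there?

There are too many to list fully; the first 12 (by largest part) are:
19
17,1,1
15,3,1
15,1,1,1,1
13,5,1
13,3,3
13,3,1,1,1
13,1,1,1,1,1,1
11,7,1
11,5,3
11,5,1,1,1
11,3,3,1,1
…and 42 more, for 54 total.

54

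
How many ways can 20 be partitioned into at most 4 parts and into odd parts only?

The partitions of 20 that satisfy the conditions:
19, 1
17, 3
17, 1, 1, 1
15, 5
15, 3, 1, 1
13, 7
13, 5, 1, 1
13, 3, 3, 1
11, 9
11, 7, 1, 1
11, 5, 3, 1
11, 3, 3, 3
9, 9, 1, 1
9, 7, 3, 1
9, 5, 5, 1
9, 5, 3, 3
7, 7, 5, 1
7, 7, 3, 3
7, 5, 5, 3
5, 5, 5, 5
That's 20 in total.

20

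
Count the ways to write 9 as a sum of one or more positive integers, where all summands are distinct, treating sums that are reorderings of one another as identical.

8

They are:
9
8+1
7+2
6+3
6+2+1
5+4
5+3+1
4+3+2
That's 8 in total.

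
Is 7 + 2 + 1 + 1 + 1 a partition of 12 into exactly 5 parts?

The parts sum to 12, and the condition 'there are exactly 5 summands' holds.

Yes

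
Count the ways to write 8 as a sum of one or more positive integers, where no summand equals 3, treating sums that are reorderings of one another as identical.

15

They are:
8
7+1
6+2
6+1+1
5+2+1
5+1+1+1
4+4
4+2+2
4+2+1+1
4+1+1+1+1
2+2+2+2
2+2+2+1+1
2+2+1+1+1+1
2+1+1+1+1+1+1
1+1+1+1+1+1+1+1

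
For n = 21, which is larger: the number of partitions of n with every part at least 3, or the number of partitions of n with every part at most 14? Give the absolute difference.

Partitions of 21 with every part at least 3: 60.
Partitions of 21 with every part at most 14: 762.
|60 − 762| = 702.

702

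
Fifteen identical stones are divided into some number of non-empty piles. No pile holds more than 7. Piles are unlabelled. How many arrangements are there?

Direct enumeration gives 131 partitions.

131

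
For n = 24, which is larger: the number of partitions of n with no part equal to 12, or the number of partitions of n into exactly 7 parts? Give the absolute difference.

Partitions of 24 with no part equal to 12: 1498.
Partitions of 24 into exactly 7 parts: 201.
|1498 − 201| = 1297.

1297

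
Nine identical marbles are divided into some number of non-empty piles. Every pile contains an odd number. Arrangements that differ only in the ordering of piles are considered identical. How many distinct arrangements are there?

Listing the qualifying partitions of 9:
9
7, 1, 1
5, 3, 1
5, 1, 1, 1, 1
3, 3, 3
3, 3, 1, 1, 1
3, 1, 1, 1, 1, 1, 1
1, 1, 1, 1, 1, 1, 1, 1, 1
That's 8 in total.

8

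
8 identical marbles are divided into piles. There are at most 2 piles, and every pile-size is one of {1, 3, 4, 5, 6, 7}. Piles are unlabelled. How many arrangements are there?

They are:
7+1
5+3
4+4
That's 3 in total.

3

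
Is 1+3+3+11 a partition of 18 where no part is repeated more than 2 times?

Yes

The parts sum to 18, and the condition 'no summand is used more than 2 times' holds.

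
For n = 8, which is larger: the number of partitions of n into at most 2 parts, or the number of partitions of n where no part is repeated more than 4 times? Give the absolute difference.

14

Partitions of 8 into at most 2 parts: 5.
Partitions of 8 where no part is repeated more than 4 times: 19.
|5 − 19| = 14.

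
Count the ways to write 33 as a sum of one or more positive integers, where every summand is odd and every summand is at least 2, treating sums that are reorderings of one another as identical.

58

A partial list (first 12 by largest part):
33
27+3+3
25+5+3
23+7+3
23+5+5
21+9+3
21+7+5
21+3+3+3+3
19+11+3
19+9+5
19+7+7
19+5+3+3+3
…and 46 more, for 58 total.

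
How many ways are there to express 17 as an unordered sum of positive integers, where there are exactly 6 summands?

There are too many to list fully; the first 12 (by largest part) are:
12+1+1+1+1+1
11+2+1+1+1+1
10+3+1+1+1+1
10+2+2+1+1+1
9+4+1+1+1+1
9+3+2+1+1+1
9+2+2+2+1+1
8+5+1+1+1+1
8+4+2+1+1+1
8+3+3+1+1+1
8+3+2+2+1+1
8+2+2+2+2+1
…and 32 more, for 44 total.

44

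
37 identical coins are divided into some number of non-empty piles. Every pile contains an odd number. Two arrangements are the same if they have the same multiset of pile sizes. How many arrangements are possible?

760

A full systematic count gives 760.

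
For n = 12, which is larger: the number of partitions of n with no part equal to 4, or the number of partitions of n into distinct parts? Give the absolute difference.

40

Partitions of 12 with no part equal to 4: 55.
Partitions of 12 into distinct parts: 15.
|55 − 15| = 40.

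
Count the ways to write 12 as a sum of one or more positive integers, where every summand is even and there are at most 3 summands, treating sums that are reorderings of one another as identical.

The partitions of 12 that satisfy the conditions:
12
10,2
8,4
8,2,2
6,6
6,4,2
4,4,4

7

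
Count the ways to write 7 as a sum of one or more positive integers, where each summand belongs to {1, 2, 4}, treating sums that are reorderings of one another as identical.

6

Enumerating:
4 + 2 + 1
4 + 1 + 1 + 1
2 + 2 + 2 + 1
2 + 2 + 1 + 1 + 1
2 + 1 + 1 + 1 + 1 + 1
1 + 1 + 1 + 1 + 1 + 1 + 1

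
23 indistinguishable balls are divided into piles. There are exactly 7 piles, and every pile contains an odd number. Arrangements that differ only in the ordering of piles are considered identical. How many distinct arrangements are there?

21

The partitions of 23 that satisfy the conditions:
17+1+1+1+1+1+1
15+3+1+1+1+1+1
13+5+1+1+1+1+1
13+3+3+1+1+1+1
11+7+1+1+1+1+1
11+5+3+1+1+1+1
11+3+3+3+1+1+1
9+9+1+1+1+1+1
9+7+3+1+1+1+1
9+5+5+1+1+1+1
9+5+3+3+1+1+1
9+3+3+3+3+1+1
7+7+5+1+1+1+1
7+7+3+3+1+1+1
7+5+5+3+1+1+1
7+5+3+3+3+1+1
7+3+3+3+3+3+1
5+5+5+5+1+1+1
5+5+5+3+3+1+1
5+5+3+3+3+3+1
5+3+3+3+3+3+3
Counting gives 21.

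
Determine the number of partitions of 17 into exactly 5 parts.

There are too many to list fully; the first 12 (by largest part) are:
13+1+1+1+1
12+2+1+1+1
11+3+1+1+1
11+2+2+1+1
10+4+1+1+1
10+3+2+1+1
10+2+2+2+1
9+5+1+1+1
9+4+2+1+1
9+3+3+1+1
9+3+2+2+1
9+2+2+2+2
…and 35 more, for 47 total.

47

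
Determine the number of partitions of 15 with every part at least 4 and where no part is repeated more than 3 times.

Listing the qualifying partitions of 15:
15
4+11
5+10
6+9
7+8
4+4+7
4+5+6
5+5+5

8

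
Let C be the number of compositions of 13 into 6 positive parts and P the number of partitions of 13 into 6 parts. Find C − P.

Compositions: C(12,5) = 792.
Partitions of 13 into exactly 6 parts: 14.
Difference: 792 − 14 = 778.

778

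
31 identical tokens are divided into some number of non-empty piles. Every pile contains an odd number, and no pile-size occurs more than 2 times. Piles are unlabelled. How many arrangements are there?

There are too many to list fully; the first 12 (by largest part) are:
31
29,1,1
27,3,1
25,5,1
25,3,3
23,7,1
23,5,3
23,3,3,1,1
21,9,1
21,7,3
21,5,5
21,5,3,1,1
…and 55 more, for 67 total.

67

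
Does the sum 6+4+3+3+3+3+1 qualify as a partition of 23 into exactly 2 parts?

No

The parts sum to 23, and the condition 'there are exactly 2 summands' is violated.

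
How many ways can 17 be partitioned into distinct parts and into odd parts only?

Enumerating:
17
1,3,13
1,5,11
1,7,9
3,5,9

5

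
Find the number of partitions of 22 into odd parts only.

Direct enumeration gives 89 partitions.

89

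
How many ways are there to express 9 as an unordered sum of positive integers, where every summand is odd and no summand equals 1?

They are:
9
3,3,3

2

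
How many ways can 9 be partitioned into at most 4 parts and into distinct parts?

The partitions of 9 that satisfy the conditions:
9
8+1
7+2
6+3
6+2+1
5+4
5+3+1
4+3+2

8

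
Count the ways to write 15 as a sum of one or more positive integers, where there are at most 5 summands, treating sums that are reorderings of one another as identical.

84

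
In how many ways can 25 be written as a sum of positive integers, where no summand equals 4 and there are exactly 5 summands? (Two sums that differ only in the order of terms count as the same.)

120

A full systematic count gives 120.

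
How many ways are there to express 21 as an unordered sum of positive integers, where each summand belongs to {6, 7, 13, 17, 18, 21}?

2

Enumerating:
21
7+7+7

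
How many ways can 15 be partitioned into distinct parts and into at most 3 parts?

Listing the qualifying partitions of 15:
15
14+1
13+2
12+3
12+2+1
11+4
11+3+1
10+5
10+4+1
10+3+2
9+6
9+5+1
9+4+2
8+7
8+6+1
8+5+2
8+4+3
7+6+2
7+5+3
6+5+4
Counting gives 20.

20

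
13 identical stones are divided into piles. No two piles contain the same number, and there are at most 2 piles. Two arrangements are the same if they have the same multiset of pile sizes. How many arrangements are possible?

7

The partitions of 13 that satisfy the conditions:
13
12, 1
11, 2
10, 3
9, 4
8, 5
7, 6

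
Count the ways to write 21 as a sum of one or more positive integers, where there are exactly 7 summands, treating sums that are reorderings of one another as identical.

105

Enumerating by decreasing first part gives 105 partitions in all.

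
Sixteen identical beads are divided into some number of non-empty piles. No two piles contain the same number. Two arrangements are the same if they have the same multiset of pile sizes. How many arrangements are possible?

32

A partial list (first 12 by largest part):
16
15 + 1
14 + 2
13 + 3
13 + 2 + 1
12 + 4
12 + 3 + 1
11 + 5
11 + 4 + 1
11 + 3 + 2
10 + 6
10 + 5 + 1
…and 20 more, for 32 total.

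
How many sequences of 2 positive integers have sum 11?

10

A composition of 11 into 2 positive parts is chosen by placing 1 dividers among the 10 gaps between 11 units: C(10,1) = 10.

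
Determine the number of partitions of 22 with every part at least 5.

The partitions of 22 that satisfy the conditions:
22
17 + 5
16 + 6
15 + 7
14 + 8
13 + 9
12 + 10
12 + 5 + 5
11 + 11
11 + 6 + 5
10 + 7 + 5
10 + 6 + 6
9 + 8 + 5
9 + 7 + 6
8 + 8 + 6
8 + 7 + 7
7 + 5 + 5 + 5
6 + 6 + 5 + 5
That's 18 in total.

18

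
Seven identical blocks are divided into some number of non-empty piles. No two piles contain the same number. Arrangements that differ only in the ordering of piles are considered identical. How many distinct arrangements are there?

Enumerating:
7
6 + 1
5 + 2
4 + 3
4 + 2 + 1
Counting gives 5.

5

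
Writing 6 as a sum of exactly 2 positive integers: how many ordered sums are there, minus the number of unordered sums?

Ordered (compositions into 2 parts): C(5,1) = 5.
Unordered (partitions into 2 parts): 3.
Difference: 5 − 3 = 2.

2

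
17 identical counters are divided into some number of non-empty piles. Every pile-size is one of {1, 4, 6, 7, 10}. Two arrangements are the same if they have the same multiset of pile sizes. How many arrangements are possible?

They are:
10+7
10+6+1
10+4+1+1+1
10+1+1+1+1+1+1+1
7+7+1+1+1
7+6+4
7+6+1+1+1+1
7+4+4+1+1
7+4+1+1+1+1+1+1
7+1+1+1+1+1+1+1+1+1+1
6+6+4+1
6+6+1+1+1+1+1
6+4+4+1+1+1
6+4+1+1+1+1+1+1+1
6+1+1+1+1+1+1+1+1+1+1+1
4+4+4+4+1
4+4+4+1+1+1+1+1
4+4+1+1+1+1+1+1+1+1+1
4+1+1+1+1+1+1+1+1+1+1+1+1+1
1+1+1+1+1+1+1+1+1+1+1+1+1+1+1+1+1
That's 20 in total.

20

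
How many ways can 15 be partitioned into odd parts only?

27

There are too many to list fully; the first 12 (by largest part) are:
15
13+1+1
11+3+1
11+1+1+1+1
9+5+1
9+3+3
9+3+1+1+1
9+1+1+1+1+1+1
7+7+1
7+5+3
7+5+1+1+1
7+3+3+1+1
…and 15 more, for 27 total.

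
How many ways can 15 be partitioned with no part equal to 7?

Enumerating by decreasing first part gives 154 partitions in all.

154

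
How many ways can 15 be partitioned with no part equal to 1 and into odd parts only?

Listing the qualifying partitions of 15:
15
9 + 3 + 3
7 + 5 + 3
5 + 5 + 5
3 + 3 + 3 + 3 + 3

5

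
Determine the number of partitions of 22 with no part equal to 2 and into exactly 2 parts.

Enumerating:
1,21
3,19
4,18
5,17
6,16
7,15
8,14
9,13
10,12
11,11
Counting gives 10.

10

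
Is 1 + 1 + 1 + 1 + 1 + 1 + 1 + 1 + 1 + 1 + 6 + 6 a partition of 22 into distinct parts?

The parts sum to 22, and the condition 'all summands are distinct' is violated.

No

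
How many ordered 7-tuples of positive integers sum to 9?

Place 6 bars in the 8 internal gaps of a row of 9 dots: C(8,6) = 28.

28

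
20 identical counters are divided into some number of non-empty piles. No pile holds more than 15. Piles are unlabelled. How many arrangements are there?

Systematic enumeration (by largest part, then next-largest, …) yields 615.

615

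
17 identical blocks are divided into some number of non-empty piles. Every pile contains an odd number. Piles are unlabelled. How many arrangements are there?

38

There are too many to list fully; the first 12 (by largest part) are:
17
1, 1, 15
1, 3, 13
1, 1, 1, 1, 13
1, 5, 11
3, 3, 11
1, 1, 1, 3, 11
1, 1, 1, 1, 1, 1, 11
1, 7, 9
3, 5, 9
1, 1, 1, 5, 9
1, 1, 3, 3, 9
…and 26 more, for 38 total.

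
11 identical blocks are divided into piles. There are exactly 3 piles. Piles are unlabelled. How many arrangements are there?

The partitions of 11 that satisfy the conditions:
9, 1, 1
8, 2, 1
7, 3, 1
7, 2, 2
6, 4, 1
6, 3, 2
5, 5, 1
5, 4, 2
5, 3, 3
4, 4, 3

10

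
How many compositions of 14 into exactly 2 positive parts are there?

13

By stars and bars with positive parts, the count is C(13,1) = 13.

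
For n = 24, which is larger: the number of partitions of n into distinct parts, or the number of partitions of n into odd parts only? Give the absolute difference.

0

Partitions of 24 into distinct parts: 122.
Partitions of 24 into odd parts only: 122.
|122 − 122| = 0.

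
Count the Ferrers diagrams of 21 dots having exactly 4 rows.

Counting exhaustively, 72 partitions satisfy the conditions.

72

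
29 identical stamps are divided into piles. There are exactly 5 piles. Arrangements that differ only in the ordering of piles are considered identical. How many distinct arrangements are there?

333

Systematic enumeration (by largest part, then next-largest, …) yields 333.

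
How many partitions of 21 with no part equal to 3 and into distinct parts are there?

A partial list (first 12 by largest part):
21
1, 20
2, 19
1, 2, 18
4, 17
5, 16
1, 4, 16
6, 15
1, 5, 15
2, 4, 15
7, 14
1, 6, 14
…and 35 more, for 47 total.

47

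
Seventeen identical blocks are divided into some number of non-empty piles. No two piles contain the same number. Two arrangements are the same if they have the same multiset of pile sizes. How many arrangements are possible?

38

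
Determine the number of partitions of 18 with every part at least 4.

The partitions of 18 that satisfy the conditions:
18
4,14
5,13
6,12
7,11
8,10
4,4,10
9,9
4,5,9
4,6,8
5,5,8
4,7,7
5,6,7
6,6,6
4,4,4,6
4,4,5,5

16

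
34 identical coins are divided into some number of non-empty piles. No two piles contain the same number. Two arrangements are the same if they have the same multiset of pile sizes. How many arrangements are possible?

A full systematic count gives 512.

512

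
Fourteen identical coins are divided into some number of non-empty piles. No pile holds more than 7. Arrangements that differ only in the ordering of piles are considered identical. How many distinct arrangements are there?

A full systematic count gives 105.

105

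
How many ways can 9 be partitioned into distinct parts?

They are:
9
8, 1
7, 2
6, 3
6, 2, 1
5, 4
5, 3, 1
4, 3, 2
Counting gives 8.

8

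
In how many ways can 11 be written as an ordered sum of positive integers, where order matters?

The number of compositions of n is 2^(n−1); here 2^10 = 1024.

1024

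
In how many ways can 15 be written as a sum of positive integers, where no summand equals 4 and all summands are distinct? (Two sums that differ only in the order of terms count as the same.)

18

The partitions of 15 that satisfy the conditions:
15
14, 1
13, 2
12, 3
12, 2, 1
11, 3, 1
10, 5
10, 3, 2
9, 6
9, 5, 1
9, 3, 2, 1
8, 7
8, 6, 1
8, 5, 2
7, 6, 2
7, 5, 3
7, 5, 2, 1
6, 5, 3, 1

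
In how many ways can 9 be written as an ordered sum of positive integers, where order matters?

There are 8 gaps and each independently is a cut or not, giving 2^8 = 256.

256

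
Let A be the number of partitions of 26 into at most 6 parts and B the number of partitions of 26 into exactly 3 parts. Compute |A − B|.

653

Partitions of 26 into at most 6 parts: 709.
Partitions of 26 into exactly 3 parts: 56.
|709 − 56| = 653.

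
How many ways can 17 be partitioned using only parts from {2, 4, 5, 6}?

8

They are:
5, 6, 6
2, 4, 5, 6
2, 2, 2, 5, 6
2, 5, 5, 5
4, 4, 4, 5
2, 2, 4, 4, 5
2, 2, 2, 2, 4, 5
2, 2, 2, 2, 2, 2, 5
Counting gives 8.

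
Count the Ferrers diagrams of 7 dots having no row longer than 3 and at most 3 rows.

2

Enumerating:
1+3+3
2+2+3
That's 2 in total.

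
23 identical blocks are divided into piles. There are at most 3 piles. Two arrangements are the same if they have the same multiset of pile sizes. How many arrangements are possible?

56

A partial list (first 12 by largest part):
23
22,1
21,2
21,1,1
20,3
20,2,1
19,4
19,3,1
19,2,2
18,5
18,4,1
18,3,2
…and 44 more, for 56 total.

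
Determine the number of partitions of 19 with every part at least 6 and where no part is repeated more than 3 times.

6

The partitions of 19 that satisfy the conditions:
19
6+13
7+12
8+11
9+10
6+6+7
That's 6 in total.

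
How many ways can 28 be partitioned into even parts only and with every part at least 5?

13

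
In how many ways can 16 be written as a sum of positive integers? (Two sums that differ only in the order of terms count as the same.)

231

A full systematic count gives 231.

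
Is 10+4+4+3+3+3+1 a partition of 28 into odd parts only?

No

The parts sum to 28, and the condition 'every summand is odd' is violated.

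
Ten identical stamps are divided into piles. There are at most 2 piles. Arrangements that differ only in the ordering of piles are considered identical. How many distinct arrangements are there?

6

They are:
10
1 + 9
2 + 8
3 + 7
4 + 6
5 + 5
Counting gives 6.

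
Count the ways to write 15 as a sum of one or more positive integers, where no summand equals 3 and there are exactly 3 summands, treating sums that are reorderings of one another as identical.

13

They are:
13, 1, 1
12, 2, 1
11, 2, 2
10, 4, 1
9, 5, 1
9, 4, 2
8, 6, 1
8, 5, 2
7, 7, 1
7, 6, 2
7, 4, 4
6, 5, 4
5, 5, 5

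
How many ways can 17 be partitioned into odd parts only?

A partial list (first 12 by largest part):
17
15,1,1
13,3,1
13,1,1,1,1
11,5,1
11,3,3
11,3,1,1,1
11,1,1,1,1,1,1
9,7,1
9,5,3
9,5,1,1,1
9,3,3,1,1
…and 26 more, for 38 total.

38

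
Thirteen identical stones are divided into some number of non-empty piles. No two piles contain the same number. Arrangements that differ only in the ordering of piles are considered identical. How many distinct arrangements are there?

They are:
13
12+1
11+2
10+3
10+2+1
9+4
9+3+1
8+5
8+4+1
8+3+2
7+6
7+5+1
7+4+2
7+3+2+1
6+5+2
6+4+3
6+4+2+1
5+4+3+1
Counting gives 18.

18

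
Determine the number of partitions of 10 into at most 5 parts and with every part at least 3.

Listing the qualifying partitions of 10:
10
7 + 3
6 + 4
5 + 5
4 + 3 + 3
Counting gives 5.

5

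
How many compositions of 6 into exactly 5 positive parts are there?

5

A composition of 6 into 5 positive parts is chosen by placing 4 dividers among the 5 gaps between 6 units: C(5,4) = 5.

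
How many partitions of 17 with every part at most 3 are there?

33

A partial list (first 12 by largest part):
3+3+3+3+3+2
3+3+3+3+3+1+1
3+3+3+3+2+2+1
3+3+3+3+2+1+1+1
3+3+3+3+1+1+1+1+1
3+3+3+2+2+2+2
3+3+3+2+2+2+1+1
3+3+3+2+2+1+1+1+1
3+3+3+2+1+1+1+1+1+1
3+3+3+1+1+1+1+1+1+1+1
3+3+2+2+2+2+2+1
3+3+2+2+2+2+1+1+1
…and 21 more, for 33 total.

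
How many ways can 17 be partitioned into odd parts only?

There are too many to list fully; the first 12 (by largest part) are:
17
15 + 1 + 1
13 + 3 + 1
13 + 1 + 1 + 1 + 1
11 + 5 + 1
11 + 3 + 3
11 + 3 + 1 + 1 + 1
11 + 1 + 1 + 1 + 1 + 1 + 1
9 + 7 + 1
9 + 5 + 3
9 + 5 + 1 + 1 + 1
9 + 3 + 3 + 1 + 1
…and 26 more, for 38 total.

38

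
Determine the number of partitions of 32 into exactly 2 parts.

16

They are:
31+1
30+2
29+3
28+4
27+5
26+6
25+7
24+8
23+9
22+10
21+11
20+12
19+13
18+14
17+15
16+16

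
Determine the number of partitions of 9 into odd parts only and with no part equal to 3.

4

Enumerating:
9
1, 1, 7
1, 1, 1, 1, 5
1, 1, 1, 1, 1, 1, 1, 1, 1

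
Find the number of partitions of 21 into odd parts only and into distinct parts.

8

They are:
21
17, 3, 1
15, 5, 1
13, 7, 1
13, 5, 3
11, 9, 1
11, 7, 3
9, 7, 5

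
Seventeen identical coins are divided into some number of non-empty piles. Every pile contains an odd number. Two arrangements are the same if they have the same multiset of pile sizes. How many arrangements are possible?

38

There are too many to list fully; the first 12 (by largest part) are:
17
1, 1, 15
1, 3, 13
1, 1, 1, 1, 13
1, 5, 11
3, 3, 11
1, 1, 1, 3, 11
1, 1, 1, 1, 1, 1, 11
1, 7, 9
3, 5, 9
1, 1, 1, 5, 9
1, 1, 3, 3, 9
…and 26 more, for 38 total.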